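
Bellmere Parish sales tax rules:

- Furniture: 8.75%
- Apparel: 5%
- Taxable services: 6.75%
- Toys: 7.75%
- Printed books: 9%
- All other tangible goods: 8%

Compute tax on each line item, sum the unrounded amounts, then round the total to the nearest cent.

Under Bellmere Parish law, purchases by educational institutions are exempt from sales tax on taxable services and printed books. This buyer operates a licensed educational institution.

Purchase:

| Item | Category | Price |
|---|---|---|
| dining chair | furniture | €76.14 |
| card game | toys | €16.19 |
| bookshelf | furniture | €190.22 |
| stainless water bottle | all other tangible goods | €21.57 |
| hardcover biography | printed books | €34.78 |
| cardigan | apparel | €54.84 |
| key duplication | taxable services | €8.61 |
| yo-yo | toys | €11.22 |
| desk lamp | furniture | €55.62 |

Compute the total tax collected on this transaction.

€34.77

Dining chair €76.14: furniture → 8.75% → €6.66225
Card game €16.19: toys → 7.75% → €1.254725
Bookshelf €190.22: furniture → 8.75% → €16.64425
Stainless water bottle €21.57: all other tangible goods → 8% → €1.7256
Hardcover biography €34.78: printed books, buyer-exempt → 0% → €0.00
Cardigan €54.84: apparel → 5% → €2.742
Key duplication €8.61: taxable services, buyer-exempt → 0% → €0.00
Yo-yo €11.22: toys → 7.75% → €0.86955
Desk lamp €55.62: furniture → 8.75% → €4.86675
Unrounded tax sum = €34.765125 → €34.77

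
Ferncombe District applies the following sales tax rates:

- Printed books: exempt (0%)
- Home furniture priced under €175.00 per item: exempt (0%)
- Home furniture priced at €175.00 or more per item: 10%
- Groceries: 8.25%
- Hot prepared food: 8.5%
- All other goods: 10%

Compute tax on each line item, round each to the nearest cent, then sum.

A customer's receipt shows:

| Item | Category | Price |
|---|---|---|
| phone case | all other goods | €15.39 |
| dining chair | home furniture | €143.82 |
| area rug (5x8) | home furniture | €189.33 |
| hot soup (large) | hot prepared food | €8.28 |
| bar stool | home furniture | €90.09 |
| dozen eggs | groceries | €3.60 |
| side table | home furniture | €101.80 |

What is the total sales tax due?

€21.47

Phone case €15.39: all other goods → 10% → €1.54
Dining chair €143.82: home furniture, under €175.00 → 0% → €0.00
Area rug (5x8) €189.33: home furniture, €175.00 or more → 10% → €18.93
Hot soup (large) €8.28: hot prepared food → 8.5% → €0.70
Bar stool €90.09: home furniture, under €175.00 → 0% → €0.00
Dozen eggs €3.60: groceries → 8.25% → €0.30
Side table €101.80: home furniture, under €175.00 → 0% → €0.00
Total tax = €1.54 + €18.93 + €0.70 + €0.30 = €21.47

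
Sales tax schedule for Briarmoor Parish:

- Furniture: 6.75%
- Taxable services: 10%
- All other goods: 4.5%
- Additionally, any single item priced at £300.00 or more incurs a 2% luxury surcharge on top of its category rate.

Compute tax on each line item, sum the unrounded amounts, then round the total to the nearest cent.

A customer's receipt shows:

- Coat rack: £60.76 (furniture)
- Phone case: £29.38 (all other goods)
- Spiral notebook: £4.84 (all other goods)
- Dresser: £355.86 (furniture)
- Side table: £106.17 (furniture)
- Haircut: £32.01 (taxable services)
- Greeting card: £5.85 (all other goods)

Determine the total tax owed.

£47.41

Coat rack £60.76: furniture → 6.75% → £4.1013
Phone case £29.38: all other goods → 4.5% → £1.3221
Spiral notebook £4.84: all other goods → 4.5% → £0.2178
Dresser £355.86: furniture → 6.75% + 2% surcharge = 8.75% → £31.13775
Side table £106.17: furniture → 6.75% → £7.166475
Haircut £32.01: taxable services → 10% → £3.201
Greeting card £5.85: all other goods → 4.5% → £0.26325
Unrounded tax sum = £47.409675 → £47.41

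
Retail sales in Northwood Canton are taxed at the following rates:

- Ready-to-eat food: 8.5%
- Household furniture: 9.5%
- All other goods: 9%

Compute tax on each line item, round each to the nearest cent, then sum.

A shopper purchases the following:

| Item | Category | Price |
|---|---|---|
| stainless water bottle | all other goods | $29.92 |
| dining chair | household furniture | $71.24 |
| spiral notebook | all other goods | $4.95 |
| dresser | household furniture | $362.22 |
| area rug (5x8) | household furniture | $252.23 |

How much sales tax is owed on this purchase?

$68.28

Stainless water bottle $29.92: all other goods → 9% → $2.69
Dining chair $71.24: household furniture → 9.5% → $6.77
Spiral notebook $4.95: all other goods → 9% → $0.45
Dresser $362.22: household furniture → 9.5% → $34.41
Area rug (5x8) $252.23: household furniture → 9.5% → $23.96
Total tax = $2.69 + $6.77 + $0.45 + $34.41 + $23.96 = $68.28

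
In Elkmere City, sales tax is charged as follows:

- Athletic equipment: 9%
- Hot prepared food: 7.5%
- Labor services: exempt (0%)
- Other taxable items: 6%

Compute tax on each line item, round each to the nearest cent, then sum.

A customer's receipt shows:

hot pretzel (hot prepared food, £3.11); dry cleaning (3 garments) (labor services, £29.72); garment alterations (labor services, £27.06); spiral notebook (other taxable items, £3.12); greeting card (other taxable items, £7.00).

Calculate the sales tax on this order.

£0.84

Hot pretzel £3.11: hot prepared food → 7.5% → £0.23
Dry cleaning (3 garments) £29.72: labor services → 0% → £0.00
Garment alterations £27.06: labor services → 0% → £0.00
Spiral notebook £3.12: other taxable items → 6% → £0.19
Greeting card £7.00: other taxable items → 6% → £0.42
Total tax = £0.23 + £0.19 + £0.42 = £0.84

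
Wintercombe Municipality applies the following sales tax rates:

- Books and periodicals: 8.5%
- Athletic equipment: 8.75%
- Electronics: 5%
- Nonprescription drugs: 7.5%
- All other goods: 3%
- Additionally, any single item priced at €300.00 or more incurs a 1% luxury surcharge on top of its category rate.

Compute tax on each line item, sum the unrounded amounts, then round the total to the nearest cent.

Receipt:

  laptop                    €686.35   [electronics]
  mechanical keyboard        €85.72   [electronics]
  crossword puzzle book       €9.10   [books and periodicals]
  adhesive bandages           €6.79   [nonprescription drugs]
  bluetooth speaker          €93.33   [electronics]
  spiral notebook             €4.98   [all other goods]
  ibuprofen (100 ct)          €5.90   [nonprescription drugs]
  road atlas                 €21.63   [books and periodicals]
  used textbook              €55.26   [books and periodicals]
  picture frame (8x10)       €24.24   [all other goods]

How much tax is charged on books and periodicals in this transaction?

Crossword puzzle book €9.10: books and periodicals → 8.5% → €0.7735
Road atlas €21.63: books and periodicals → 8.5% → €1.83855
Used textbook €55.26: books and periodicals → 8.5% → €4.6971
Tax on books and periodicals: unrounded sum = €7.30915 → €7.31

€7.31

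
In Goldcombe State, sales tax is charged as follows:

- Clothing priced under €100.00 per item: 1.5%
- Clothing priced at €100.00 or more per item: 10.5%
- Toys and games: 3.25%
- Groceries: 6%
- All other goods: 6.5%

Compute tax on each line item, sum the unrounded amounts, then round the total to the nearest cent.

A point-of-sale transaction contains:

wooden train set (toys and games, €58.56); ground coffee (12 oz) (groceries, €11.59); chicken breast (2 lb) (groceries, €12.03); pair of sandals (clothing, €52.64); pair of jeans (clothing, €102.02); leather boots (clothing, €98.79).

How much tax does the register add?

Wooden train set €58.56: toys and games → 3.25% → €1.9032
Ground coffee (12 oz) €11.59: groceries → 6% → €0.6954
Chicken breast (2 lb) €12.03: groceries → 6% → €0.7218
Pair of sandals €52.64: clothing, under €100.00 → 1.5% → €0.7896
Pair of jeans €102.02: clothing, €100.00 or more → 10.5% → €10.7121
Leather boots €98.79: clothing, under €100.00 → 1.5% → €1.48185
Unrounded tax sum = €16.30395 → €16.30

€16.30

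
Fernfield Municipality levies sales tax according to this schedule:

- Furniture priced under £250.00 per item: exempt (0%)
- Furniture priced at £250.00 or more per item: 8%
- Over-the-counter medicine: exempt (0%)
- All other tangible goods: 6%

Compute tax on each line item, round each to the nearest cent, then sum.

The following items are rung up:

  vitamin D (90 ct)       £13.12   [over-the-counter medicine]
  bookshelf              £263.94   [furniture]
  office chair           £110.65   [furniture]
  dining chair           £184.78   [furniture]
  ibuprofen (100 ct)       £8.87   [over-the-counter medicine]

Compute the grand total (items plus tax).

£602.48

Vitamin D (90 ct) £13.12: over-the-counter medicine → 0% → £0.00
Bookshelf £263.94: furniture, £250.00 or more → 8% → £21.12
Office chair £110.65: furniture, under £250.00 → 0% → £0.00
Dining chair £184.78: furniture, under £250.00 → 0% → £0.00
Ibuprofen (100 ct) £8.87: over-the-counter medicine → 0% → £0.00
Subtotal = £581.36; tax = £21.12; total due = £602.48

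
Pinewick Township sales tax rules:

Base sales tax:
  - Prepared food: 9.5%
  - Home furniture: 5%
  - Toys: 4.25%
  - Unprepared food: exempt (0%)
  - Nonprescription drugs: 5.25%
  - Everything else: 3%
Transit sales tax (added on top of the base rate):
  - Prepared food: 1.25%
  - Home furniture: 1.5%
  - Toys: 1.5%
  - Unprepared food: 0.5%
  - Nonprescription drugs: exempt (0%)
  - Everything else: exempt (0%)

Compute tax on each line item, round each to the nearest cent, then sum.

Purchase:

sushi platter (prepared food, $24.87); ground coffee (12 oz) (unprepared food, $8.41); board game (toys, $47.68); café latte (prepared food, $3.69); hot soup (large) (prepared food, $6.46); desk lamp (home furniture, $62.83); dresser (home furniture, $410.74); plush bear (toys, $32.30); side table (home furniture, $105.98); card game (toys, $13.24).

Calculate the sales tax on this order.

$46.83

Sushi platter $24.87: prepared food → 9.5% + 1.25% transit = 10.75% → $2.67
Ground coffee (12 oz) $8.41: unprepared food → 0% + 0.5% transit = 0.5% → $0.04
Board game $47.68: toys → 4.25% + 1.5% transit = 5.75% → $2.74
Café latte $3.69: prepared food → 9.5% + 1.25% transit = 10.75% → $0.40
Hot soup (large) $6.46: prepared food → 9.5% + 1.25% transit = 10.75% → $0.69
Desk lamp $62.83: home furniture → 5% + 1.5% transit = 6.5% → $4.08
Dresser $410.74: home furniture → 5% + 1.5% transit = 6.5% → $26.70
Plush bear $32.30: toys → 4.25% + 1.5% transit = 5.75% → $1.86
Side table $105.98: home furniture → 5% + 1.5% transit = 6.5% → $6.89
Card game $13.24: toys → 4.25% + 1.5% transit = 5.75% → $0.76
Total tax = $2.67 + $0.04 + $2.74 + $0.40 + $0.69 + $4.08 + $26.70 + $1.86 + $6.89 + $0.76 = $46.83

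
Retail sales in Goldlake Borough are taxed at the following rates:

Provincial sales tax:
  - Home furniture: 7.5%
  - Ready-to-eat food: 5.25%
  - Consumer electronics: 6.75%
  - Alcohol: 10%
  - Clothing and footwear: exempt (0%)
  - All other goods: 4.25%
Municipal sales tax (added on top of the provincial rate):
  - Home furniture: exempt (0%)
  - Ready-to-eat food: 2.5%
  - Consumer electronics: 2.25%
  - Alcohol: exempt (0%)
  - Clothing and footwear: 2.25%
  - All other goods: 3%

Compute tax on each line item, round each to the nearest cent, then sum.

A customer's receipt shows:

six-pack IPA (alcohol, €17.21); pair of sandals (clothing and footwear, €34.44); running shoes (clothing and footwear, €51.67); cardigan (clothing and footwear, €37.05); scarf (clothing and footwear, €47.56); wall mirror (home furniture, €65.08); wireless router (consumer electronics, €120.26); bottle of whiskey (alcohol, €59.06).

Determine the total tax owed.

Six-pack IPA €17.21: alcohol → 10% + 0% municipal = 10% → €1.72
Pair of sandals €34.44: clothing and footwear → 0% + 2.25% municipal = 2.25% → €0.77
Running shoes €51.67: clothing and footwear → 0% + 2.25% municipal = 2.25% → €1.16
Cardigan €37.05: clothing and footwear → 0% + 2.25% municipal = 2.25% → €0.83
Scarf €47.56: clothing and footwear → 0% + 2.25% municipal = 2.25% → €1.07
Wall mirror €65.08: home furniture → 7.5% + 0% municipal = 7.5% → €4.88
Wireless router €120.26: consumer electronics → 6.75% + 2.25% municipal = 9% → €10.82
Bottle of whiskey €59.06: alcohol → 10% + 0% municipal = 10% → €5.91
Total tax = €1.72 + €0.77 + €1.16 + €0.83 + €1.07 + €4.88 + €10.82 + €5.91 = €27.16

€27.16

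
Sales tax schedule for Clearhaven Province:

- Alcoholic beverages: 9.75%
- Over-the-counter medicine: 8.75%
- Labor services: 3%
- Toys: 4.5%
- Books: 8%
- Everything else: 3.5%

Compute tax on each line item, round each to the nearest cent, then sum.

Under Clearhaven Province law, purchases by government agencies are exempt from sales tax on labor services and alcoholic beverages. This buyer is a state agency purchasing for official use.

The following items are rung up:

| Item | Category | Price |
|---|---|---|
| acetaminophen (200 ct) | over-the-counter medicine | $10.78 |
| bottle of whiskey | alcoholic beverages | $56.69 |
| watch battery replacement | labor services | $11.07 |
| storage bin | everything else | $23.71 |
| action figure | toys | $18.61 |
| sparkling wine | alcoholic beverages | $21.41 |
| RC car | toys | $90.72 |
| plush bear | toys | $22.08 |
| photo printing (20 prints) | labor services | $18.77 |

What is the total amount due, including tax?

$281.52

Acetaminophen (200 ct) $10.78: over-the-counter medicine → 8.75% → $0.94
Bottle of whiskey $56.69: alcoholic beverages, buyer-exempt → 0% → $0.00
Watch battery replacement $11.07: labor services, buyer-exempt → 0% → $0.00
Storage bin $23.71: everything else → 3.5% → $0.83
Action figure $18.61: toys → 4.5% → $0.84
Sparkling wine $21.41: alcoholic beverages, buyer-exempt → 0% → $0.00
RC car $90.72: toys → 4.5% → $4.08
Plush bear $22.08: toys → 4.5% → $0.99
Photo printing (20 prints) $18.77: labor services, buyer-exempt → 0% → $0.00
Subtotal = $273.84; tax = $7.68; total due = $281.52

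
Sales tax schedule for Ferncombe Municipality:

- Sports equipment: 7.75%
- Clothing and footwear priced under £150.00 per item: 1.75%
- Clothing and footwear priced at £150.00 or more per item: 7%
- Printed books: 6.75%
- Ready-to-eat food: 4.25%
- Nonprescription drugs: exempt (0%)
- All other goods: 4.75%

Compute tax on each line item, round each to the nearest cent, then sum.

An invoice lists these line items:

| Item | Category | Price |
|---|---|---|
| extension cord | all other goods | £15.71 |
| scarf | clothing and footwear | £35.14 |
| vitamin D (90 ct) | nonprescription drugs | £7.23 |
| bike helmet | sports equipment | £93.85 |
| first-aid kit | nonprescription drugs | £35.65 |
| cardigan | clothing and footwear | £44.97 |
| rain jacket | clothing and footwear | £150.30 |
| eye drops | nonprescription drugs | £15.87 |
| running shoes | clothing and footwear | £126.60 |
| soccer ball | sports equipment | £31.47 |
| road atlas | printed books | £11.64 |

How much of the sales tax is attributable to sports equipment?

Bike helmet £93.85: sports equipment → 7.75% → £7.27
Soccer ball £31.47: sports equipment → 7.75% → £2.44
Tax on sports equipment = £7.27 + £2.44 = £9.71

£9.71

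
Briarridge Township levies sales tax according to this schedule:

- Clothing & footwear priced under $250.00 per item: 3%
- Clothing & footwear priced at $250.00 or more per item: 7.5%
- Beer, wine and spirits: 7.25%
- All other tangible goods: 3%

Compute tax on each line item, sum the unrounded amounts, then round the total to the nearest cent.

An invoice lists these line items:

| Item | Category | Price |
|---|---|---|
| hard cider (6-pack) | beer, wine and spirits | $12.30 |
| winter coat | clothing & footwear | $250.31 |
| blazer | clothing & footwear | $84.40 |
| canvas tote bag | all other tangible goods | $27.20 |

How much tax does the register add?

$23.01

Hard cider (6-pack) $12.30: beer, wine and spirits → 7.25% → $0.89175
Winter coat $250.31: clothing & footwear, $250.00 or more → 7.5% → $18.77325
Blazer $84.40: clothing & footwear, under $250.00 → 3% → $2.532
Canvas tote bag $27.20: all other tangible goods → 3% → $0.816
Unrounded tax sum = $23.013 → $23.01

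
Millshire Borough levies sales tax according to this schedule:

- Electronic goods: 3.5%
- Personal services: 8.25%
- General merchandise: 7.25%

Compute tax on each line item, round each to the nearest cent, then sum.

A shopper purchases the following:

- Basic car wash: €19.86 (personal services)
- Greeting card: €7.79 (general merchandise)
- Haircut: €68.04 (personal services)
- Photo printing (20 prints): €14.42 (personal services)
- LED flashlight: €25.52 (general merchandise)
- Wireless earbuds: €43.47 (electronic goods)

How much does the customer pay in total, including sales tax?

€191.47

Basic car wash €19.86: personal services → 8.25% → €1.64
Greeting card €7.79: general merchandise → 7.25% → €0.56
Haircut €68.04: personal services → 8.25% → €5.61
Photo printing (20 prints) €14.42: personal services → 8.25% → €1.19
LED flashlight €25.52: general merchandise → 7.25% → €1.85
Wireless earbuds €43.47: electronic goods → 3.5% → €1.52
Subtotal = €179.10; tax = €12.37; total due = €191.47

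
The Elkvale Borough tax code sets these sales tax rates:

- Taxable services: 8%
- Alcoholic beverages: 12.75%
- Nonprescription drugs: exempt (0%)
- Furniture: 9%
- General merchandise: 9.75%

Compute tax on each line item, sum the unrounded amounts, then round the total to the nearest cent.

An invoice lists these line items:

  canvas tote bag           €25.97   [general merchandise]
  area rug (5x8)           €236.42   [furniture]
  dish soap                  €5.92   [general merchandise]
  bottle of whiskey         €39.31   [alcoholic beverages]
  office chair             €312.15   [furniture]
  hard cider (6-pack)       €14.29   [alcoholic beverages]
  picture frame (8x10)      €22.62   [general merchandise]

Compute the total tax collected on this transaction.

€61.52

Canvas tote bag €25.97: general merchandise → 9.75% → €2.532075
Area rug (5x8) €236.42: furniture → 9% → €21.2778
Dish soap €5.92: general merchandise → 9.75% → €0.5772
Bottle of whiskey €39.31: alcoholic beverages → 12.75% → €5.012025
Office chair €312.15: furniture → 9% → €28.0935
Hard cider (6-pack) €14.29: alcoholic beverages → 12.75% → €1.821975
Picture frame (8x10) €22.62: general merchandise → 9.75% → €2.20545
Unrounded tax sum = €61.520025 → €61.52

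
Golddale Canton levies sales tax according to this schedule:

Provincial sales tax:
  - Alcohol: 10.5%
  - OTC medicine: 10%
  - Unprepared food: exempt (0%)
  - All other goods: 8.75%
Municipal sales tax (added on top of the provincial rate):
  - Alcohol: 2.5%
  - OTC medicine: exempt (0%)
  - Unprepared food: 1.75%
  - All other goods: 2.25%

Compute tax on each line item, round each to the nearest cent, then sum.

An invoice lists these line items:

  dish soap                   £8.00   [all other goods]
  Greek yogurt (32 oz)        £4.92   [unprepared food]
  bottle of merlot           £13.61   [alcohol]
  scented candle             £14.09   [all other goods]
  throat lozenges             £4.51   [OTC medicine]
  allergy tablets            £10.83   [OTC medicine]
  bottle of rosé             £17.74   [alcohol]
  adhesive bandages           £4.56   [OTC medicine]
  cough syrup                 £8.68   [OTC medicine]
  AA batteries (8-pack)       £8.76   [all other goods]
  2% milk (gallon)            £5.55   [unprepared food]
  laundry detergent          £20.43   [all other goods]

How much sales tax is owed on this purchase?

£12.77

Dish soap £8.00: all other goods → 8.75% + 2.25% municipal = 11% → £0.88
Greek yogurt (32 oz) £4.92: unprepared food → 0% + 1.75% municipal = 1.75% → £0.09
Bottle of merlot £13.61: alcohol → 10.5% + 2.5% municipal = 13% → £1.77
Scented candle £14.09: all other goods → 8.75% + 2.25% municipal = 11% → £1.55
Throat lozenges £4.51: OTC medicine → 10% + 0% municipal = 10% → £0.45
Allergy tablets £10.83: OTC medicine → 10% + 0% municipal = 10% → £1.08
Bottle of rosé £17.74: alcohol → 10.5% + 2.5% municipal = 13% → £2.31
Adhesive bandages £4.56: OTC medicine → 10% + 0% municipal = 10% → £0.46
Cough syrup £8.68: OTC medicine → 10% + 0% municipal = 10% → £0.87
AA batteries (8-pack) £8.76: all other goods → 8.75% + 2.25% municipal = 11% → £0.96
2% milk (gallon) £5.55: unprepared food → 0% + 1.75% municipal = 1.75% → £0.10
Laundry detergent £20.43: all other goods → 8.75% + 2.25% municipal = 11% → £2.25
Total tax = £0.88 + £0.09 + £1.77 + £1.55 + £0.45 + £1.08 + £2.31 + £0.46 + £0.87 + £0.96 + £0.10 + £2.25 = £12.77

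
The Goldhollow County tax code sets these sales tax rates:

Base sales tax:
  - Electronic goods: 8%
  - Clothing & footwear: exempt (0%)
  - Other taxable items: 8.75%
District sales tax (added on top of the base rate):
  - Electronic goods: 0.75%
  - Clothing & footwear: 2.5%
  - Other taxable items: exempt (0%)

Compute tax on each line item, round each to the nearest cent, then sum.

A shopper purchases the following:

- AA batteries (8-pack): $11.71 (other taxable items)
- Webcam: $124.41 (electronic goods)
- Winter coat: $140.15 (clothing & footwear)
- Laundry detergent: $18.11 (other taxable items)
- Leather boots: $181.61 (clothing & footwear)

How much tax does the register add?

AA batteries (8-pack) $11.71: other taxable items → 8.75% + 0% district = 8.75% → $1.02
Webcam $124.41: electronic goods → 8% + 0.75% district = 8.75% → $10.89
Winter coat $140.15: clothing & footwear → 0% + 2.5% district = 2.5% → $3.50
Laundry detergent $18.11: other taxable items → 8.75% + 0% district = 8.75% → $1.58
Leather boots $181.61: clothing & footwear → 0% + 2.5% district = 2.5% → $4.54
Total tax = $1.02 + $10.89 + $3.50 + $1.58 + $4.54 = $21.53

$21.53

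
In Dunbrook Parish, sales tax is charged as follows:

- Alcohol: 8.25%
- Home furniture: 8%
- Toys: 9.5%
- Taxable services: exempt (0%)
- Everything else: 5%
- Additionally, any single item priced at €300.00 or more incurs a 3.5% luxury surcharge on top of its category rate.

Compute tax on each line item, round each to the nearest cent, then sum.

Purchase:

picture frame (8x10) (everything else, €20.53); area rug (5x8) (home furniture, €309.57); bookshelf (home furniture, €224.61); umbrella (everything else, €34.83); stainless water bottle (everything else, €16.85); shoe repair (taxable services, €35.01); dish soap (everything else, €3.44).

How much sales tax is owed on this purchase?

€57.35

Picture frame (8x10) €20.53: everything else → 5% → €1.03
Area rug (5x8) €309.57: home furniture → 8% + 3.5% surcharge = 11.5% → €35.60
Bookshelf €224.61: home furniture → 8% → €17.97
Umbrella €34.83: everything else → 5% → €1.74
Stainless water bottle €16.85: everything else → 5% → €0.84
Shoe repair €35.01: taxable services → 0% → €0.00
Dish soap €3.44: everything else → 5% → €0.17
Total tax = €1.03 + €35.60 + €17.97 + €1.74 + €0.84 + €0.17 = €57.35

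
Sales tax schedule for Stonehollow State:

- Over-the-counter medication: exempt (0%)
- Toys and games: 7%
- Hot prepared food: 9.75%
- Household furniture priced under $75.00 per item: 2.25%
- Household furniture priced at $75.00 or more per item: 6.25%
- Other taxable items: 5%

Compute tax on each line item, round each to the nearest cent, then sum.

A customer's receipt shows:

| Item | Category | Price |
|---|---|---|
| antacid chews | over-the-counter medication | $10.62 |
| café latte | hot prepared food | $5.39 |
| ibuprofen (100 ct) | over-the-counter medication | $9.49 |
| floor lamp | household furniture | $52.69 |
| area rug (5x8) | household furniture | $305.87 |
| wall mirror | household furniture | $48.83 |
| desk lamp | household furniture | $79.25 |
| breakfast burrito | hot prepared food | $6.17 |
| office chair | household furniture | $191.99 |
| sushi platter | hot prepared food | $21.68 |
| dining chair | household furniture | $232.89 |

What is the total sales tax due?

Antacid chews $10.62: over-the-counter medication → 0% → $0.00
Café latte $5.39: hot prepared food → 9.75% → $0.53
Ibuprofen (100 ct) $9.49: over-the-counter medication → 0% → $0.00
Floor lamp $52.69: household furniture, under $75.00 → 2.25% → $1.19
Area rug (5x8) $305.87: household furniture, $75.00 or more → 6.25% → $19.12
Wall mirror $48.83: household furniture, under $75.00 → 2.25% → $1.10
Desk lamp $79.25: household furniture, $75.00 or more → 6.25% → $4.95
Breakfast burrito $6.17: hot prepared food → 9.75% → $0.60
Office chair $191.99: household furniture, $75.00 or more → 6.25% → $12.00
Sushi platter $21.68: hot prepared food → 9.75% → $2.11
Dining chair $232.89: household furniture, $75.00 or more → 6.25% → $14.56
Total tax = $0.53 + $1.19 + $19.12 + $1.10 + $4.95 + $0.60 + $12.00 + $2.11 + $14.56 = $56.16

$56.16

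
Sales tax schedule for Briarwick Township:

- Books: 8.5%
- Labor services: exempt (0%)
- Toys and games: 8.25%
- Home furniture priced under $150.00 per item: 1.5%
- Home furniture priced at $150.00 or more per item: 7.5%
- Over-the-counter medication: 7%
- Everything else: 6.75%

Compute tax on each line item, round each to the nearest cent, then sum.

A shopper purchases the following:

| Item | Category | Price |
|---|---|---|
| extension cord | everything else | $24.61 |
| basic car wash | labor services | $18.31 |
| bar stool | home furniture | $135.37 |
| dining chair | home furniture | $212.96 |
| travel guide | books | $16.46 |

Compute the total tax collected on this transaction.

$21.06

Extension cord $24.61: everything else → 6.75% → $1.66
Basic car wash $18.31: labor services → 0% → $0.00
Bar stool $135.37: home furniture, under $150.00 → 1.5% → $2.03
Dining chair $212.96: home furniture, $150.00 or more → 7.5% → $15.97
Travel guide $16.46: books → 8.5% → $1.40
Total tax = $1.66 + $2.03 + $15.97 + $1.40 = $21.06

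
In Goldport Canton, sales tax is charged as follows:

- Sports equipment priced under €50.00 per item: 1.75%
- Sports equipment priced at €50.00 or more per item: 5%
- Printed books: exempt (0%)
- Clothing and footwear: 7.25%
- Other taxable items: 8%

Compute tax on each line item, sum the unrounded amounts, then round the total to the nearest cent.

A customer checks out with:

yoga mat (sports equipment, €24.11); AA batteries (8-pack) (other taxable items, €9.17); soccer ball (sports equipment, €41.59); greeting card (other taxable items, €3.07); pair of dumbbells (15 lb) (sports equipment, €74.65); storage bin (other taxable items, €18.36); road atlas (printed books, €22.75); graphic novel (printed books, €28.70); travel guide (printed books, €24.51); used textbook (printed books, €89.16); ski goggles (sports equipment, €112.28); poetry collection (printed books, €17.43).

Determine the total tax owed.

€12.94

Yoga mat €24.11: sports equipment, under €50.00 → 1.75% → €0.421925
AA batteries (8-pack) €9.17: other taxable items → 8% → €0.7336
Soccer ball €41.59: sports equipment, under €50.00 → 1.75% → €0.727825
Greeting card €3.07: other taxable items → 8% → €0.2456
Pair of dumbbells (15 lb) €74.65: sports equipment, €50.00 or more → 5% → €3.7325
Storage bin €18.36: other taxable items → 8% → €1.4688
Road atlas €22.75: printed books → 0% → €0.00
Graphic novel €28.70: printed books → 0% → €0.00
Travel guide €24.51: printed books → 0% → €0.00
Used textbook €89.16: printed books → 0% → €0.00
Ski goggles €112.28: sports equipment, €50.00 or more → 5% → €5.614
Poetry collection €17.43: printed books → 0% → €0.00
Unrounded tax sum = €12.94425 → €12.94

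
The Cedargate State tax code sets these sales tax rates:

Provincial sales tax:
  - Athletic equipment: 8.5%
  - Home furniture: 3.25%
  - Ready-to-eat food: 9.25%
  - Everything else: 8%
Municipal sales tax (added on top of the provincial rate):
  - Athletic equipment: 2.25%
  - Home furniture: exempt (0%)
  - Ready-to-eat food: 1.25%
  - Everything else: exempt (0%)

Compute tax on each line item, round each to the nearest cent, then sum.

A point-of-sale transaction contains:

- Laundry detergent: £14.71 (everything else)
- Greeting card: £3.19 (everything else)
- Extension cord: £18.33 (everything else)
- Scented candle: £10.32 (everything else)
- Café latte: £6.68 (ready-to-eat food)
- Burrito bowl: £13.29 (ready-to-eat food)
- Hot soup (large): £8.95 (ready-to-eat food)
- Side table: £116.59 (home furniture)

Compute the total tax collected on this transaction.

£10.57

Laundry detergent £14.71: everything else → 8% + 0% municipal = 8% → £1.18
Greeting card £3.19: everything else → 8% + 0% municipal = 8% → £0.26
Extension cord £18.33: everything else → 8% + 0% municipal = 8% → £1.47
Scented candle £10.32: everything else → 8% + 0% municipal = 8% → £0.83
Café latte £6.68: ready-to-eat food → 9.25% + 1.25% municipal = 10.5% → £0.70
Burrito bowl £13.29: ready-to-eat food → 9.25% + 1.25% municipal = 10.5% → £1.40
Hot soup (large) £8.95: ready-to-eat food → 9.25% + 1.25% municipal = 10.5% → £0.94
Side table £116.59: home furniture → 3.25% + 0% municipal = 3.25% → £3.79
Total tax = £1.18 + £0.26 + £1.47 + £0.83 + £0.70 + £1.40 + £0.94 + £3.79 = £10.57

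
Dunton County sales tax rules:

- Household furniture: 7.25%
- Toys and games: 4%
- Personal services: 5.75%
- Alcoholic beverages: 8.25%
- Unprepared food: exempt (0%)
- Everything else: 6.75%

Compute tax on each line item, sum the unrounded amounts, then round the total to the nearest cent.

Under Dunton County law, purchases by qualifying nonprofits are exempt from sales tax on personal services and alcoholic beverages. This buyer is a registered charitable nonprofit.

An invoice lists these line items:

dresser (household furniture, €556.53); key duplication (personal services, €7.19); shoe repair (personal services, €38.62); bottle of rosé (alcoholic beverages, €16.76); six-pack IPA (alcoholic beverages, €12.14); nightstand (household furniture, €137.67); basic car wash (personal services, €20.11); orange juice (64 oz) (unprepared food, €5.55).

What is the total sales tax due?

€50.33

Dresser €556.53: household furniture → 7.25% → €40.348425
Key duplication €7.19: personal services, buyer-exempt → 0% → €0.00
Shoe repair €38.62: personal services, buyer-exempt → 0% → €0.00
Bottle of rosé €16.76: alcoholic beverages, buyer-exempt → 0% → €0.00
Six-pack IPA €12.14: alcoholic beverages, buyer-exempt → 0% → €0.00
Nightstand €137.67: household furniture → 7.25% → €9.981075
Basic car wash €20.11: personal services, buyer-exempt → 0% → €0.00
Orange juice (64 oz) €5.55: unprepared food → 0% → €0.00
Unrounded tax sum = €50.3295 → €50.33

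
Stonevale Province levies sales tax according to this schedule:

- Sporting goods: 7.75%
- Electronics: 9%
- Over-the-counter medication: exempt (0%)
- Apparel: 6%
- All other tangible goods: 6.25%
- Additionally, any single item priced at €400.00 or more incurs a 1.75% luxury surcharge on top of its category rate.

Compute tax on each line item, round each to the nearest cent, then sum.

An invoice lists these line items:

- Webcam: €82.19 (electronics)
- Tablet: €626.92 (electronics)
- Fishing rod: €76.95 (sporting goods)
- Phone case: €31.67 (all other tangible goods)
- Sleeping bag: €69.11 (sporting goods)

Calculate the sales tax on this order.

Webcam €82.19: electronics → 9% → €7.40
Tablet €626.92: electronics → 9% + 1.75% surcharge = 10.75% → €67.39
Fishing rod €76.95: sporting goods → 7.75% → €5.96
Phone case €31.67: all other tangible goods → 6.25% → €1.98
Sleeping bag €69.11: sporting goods → 7.75% → €5.36
Total tax = €7.40 + €67.39 + €5.96 + €1.98 + €5.36 = €88.09

€88.09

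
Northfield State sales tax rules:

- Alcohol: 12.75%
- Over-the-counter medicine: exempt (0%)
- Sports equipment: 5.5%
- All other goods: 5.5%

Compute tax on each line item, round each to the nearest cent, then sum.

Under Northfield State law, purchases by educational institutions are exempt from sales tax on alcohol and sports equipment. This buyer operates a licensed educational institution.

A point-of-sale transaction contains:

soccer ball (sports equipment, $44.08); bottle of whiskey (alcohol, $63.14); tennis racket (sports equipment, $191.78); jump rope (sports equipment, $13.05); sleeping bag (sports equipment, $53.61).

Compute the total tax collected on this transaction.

$0.00

Soccer ball $44.08: sports equipment, buyer-exempt → 0% → $0.00
Bottle of whiskey $63.14: alcohol, buyer-exempt → 0% → $0.00
Tennis racket $191.78: sports equipment, buyer-exempt → 0% → $0.00
Jump rope $13.05: sports equipment, buyer-exempt → 0% → $0.00
Sleeping bag $53.61: sports equipment, buyer-exempt → 0% → $0.00
Total tax = $0.00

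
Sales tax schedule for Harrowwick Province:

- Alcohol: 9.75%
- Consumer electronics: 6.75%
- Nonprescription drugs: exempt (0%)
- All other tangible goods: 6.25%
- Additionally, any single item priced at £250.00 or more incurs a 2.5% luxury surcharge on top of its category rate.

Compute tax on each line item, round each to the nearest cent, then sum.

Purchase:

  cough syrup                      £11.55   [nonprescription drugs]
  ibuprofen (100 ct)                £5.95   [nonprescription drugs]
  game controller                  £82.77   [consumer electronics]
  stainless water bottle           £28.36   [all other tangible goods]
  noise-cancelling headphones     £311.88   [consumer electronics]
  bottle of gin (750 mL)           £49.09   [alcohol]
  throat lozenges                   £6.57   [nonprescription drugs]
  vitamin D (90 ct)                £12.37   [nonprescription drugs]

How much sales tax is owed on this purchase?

Cough syrup £11.55: nonprescription drugs → 0% → £0.00
Ibuprofen (100 ct) £5.95: nonprescription drugs → 0% → £0.00
Game controller £82.77: consumer electronics → 6.75% → £5.59
Stainless water bottle £28.36: all other tangible goods → 6.25% → £1.77
Noise-cancelling headphones £311.88: consumer electronics → 6.75% + 2.5% surcharge = 9.25% → £28.85
Bottle of gin (750 mL) £49.09: alcohol → 9.75% → £4.79
Throat lozenges £6.57: nonprescription drugs → 0% → £0.00
Vitamin D (90 ct) £12.37: nonprescription drugs → 0% → £0.00
Total tax = £5.59 + £1.77 + £28.85 + £4.79 = £41.00

£41.00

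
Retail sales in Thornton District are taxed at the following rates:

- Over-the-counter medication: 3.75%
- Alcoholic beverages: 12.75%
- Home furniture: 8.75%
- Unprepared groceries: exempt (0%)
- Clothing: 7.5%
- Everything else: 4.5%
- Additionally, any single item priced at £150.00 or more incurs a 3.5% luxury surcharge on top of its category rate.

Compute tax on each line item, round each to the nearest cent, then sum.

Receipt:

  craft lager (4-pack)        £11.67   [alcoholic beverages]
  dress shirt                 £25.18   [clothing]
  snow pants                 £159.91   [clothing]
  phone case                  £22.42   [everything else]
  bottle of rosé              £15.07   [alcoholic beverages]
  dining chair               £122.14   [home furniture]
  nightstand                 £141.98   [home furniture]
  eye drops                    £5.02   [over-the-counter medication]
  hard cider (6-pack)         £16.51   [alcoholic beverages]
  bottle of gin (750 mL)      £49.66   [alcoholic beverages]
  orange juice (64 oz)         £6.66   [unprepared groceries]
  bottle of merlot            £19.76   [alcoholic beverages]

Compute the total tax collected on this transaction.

£58.16

Craft lager (4-pack) £11.67: alcoholic beverages → 12.75% → £1.49
Dress shirt £25.18: clothing → 7.5% → £1.89
Snow pants £159.91: clothing → 7.5% + 3.5% surcharge = 11% → £17.59
Phone case £22.42: everything else → 4.5% → £1.01
Bottle of rosé £15.07: alcoholic beverages → 12.75% → £1.92
Dining chair £122.14: home furniture → 8.75% → £10.69
Nightstand £141.98: home furniture → 8.75% → £12.42
Eye drops £5.02: over-the-counter medication → 3.75% → £0.19
Hard cider (6-pack) £16.51: alcoholic beverages → 12.75% → £2.11
Bottle of gin (750 mL) £49.66: alcoholic beverages → 12.75% → £6.33
Orange juice (64 oz) £6.66: unprepared groceries → 0% → £0.00
Bottle of merlot £19.76: alcoholic beverages → 12.75% → £2.52
Total tax = £1.49 + £1.89 + £17.59 + £1.01 + £1.92 + £10.69 + £12.42 + £0.19 + £2.11 + £6.33 + £2.52 = £58.16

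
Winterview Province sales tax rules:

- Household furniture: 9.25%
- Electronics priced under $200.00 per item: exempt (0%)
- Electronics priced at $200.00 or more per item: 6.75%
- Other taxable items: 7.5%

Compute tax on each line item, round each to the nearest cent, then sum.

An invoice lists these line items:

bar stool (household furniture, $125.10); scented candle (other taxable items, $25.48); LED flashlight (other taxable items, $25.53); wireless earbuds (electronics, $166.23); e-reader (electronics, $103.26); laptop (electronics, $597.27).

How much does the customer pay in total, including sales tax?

$1098.58

Bar stool $125.10: household furniture → 9.25% → $11.57
Scented candle $25.48: other taxable items → 7.5% → $1.91
LED flashlight $25.53: other taxable items → 7.5% → $1.91
Wireless earbuds $166.23: electronics, under $200.00 → 0% → $0.00
E-reader $103.26: electronics, under $200.00 → 0% → $0.00
Laptop $597.27: electronics, $200.00 or more → 6.75% → $40.32
Subtotal = $1042.87; tax = $55.71; total due = $1098.58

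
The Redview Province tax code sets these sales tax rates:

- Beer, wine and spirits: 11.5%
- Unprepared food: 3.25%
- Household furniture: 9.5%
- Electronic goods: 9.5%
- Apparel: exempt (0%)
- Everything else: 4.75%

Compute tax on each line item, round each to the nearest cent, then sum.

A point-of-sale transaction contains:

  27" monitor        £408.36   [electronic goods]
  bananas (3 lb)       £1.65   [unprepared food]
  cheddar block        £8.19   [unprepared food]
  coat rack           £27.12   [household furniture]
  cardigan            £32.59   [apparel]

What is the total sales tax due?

£41.69

27" monitor £408.36: electronic goods → 9.5% → £38.79
Bananas (3 lb) £1.65: unprepared food → 3.25% → £0.05
Cheddar block £8.19: unprepared food → 3.25% → £0.27
Coat rack £27.12: household furniture → 9.5% → £2.58
Cardigan £32.59: apparel → 0% → £0.00
Total tax = £38.79 + £0.05 + £0.27 + £2.58 = £41.69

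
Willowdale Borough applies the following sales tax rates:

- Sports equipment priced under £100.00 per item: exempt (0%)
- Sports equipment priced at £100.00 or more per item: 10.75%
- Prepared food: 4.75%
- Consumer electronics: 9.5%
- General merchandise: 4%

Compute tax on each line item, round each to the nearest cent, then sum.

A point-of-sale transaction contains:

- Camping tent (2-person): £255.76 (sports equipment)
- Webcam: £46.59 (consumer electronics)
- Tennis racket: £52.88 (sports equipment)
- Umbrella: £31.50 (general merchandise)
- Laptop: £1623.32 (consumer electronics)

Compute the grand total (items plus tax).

£2197.45

Camping tent (2-person) £255.76: sports equipment, £100.00 or more → 10.75% → £27.49
Webcam £46.59: consumer electronics → 9.5% → £4.43
Tennis racket £52.88: sports equipment, under £100.00 → 0% → £0.00
Umbrella £31.50: general merchandise → 4% → £1.26
Laptop £1623.32: consumer electronics → 9.5% → £154.22
Subtotal = £2010.05; tax = £187.40; total due = £2197.45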